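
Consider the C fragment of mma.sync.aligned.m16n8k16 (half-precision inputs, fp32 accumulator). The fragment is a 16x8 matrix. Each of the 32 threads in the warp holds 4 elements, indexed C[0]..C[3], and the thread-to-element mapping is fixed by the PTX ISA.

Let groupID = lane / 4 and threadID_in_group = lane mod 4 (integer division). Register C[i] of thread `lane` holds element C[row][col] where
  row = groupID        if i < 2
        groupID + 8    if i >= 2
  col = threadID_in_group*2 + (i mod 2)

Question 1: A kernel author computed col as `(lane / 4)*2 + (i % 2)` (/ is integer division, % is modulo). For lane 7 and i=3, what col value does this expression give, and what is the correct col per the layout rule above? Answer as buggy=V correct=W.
`(lane / 4)*2 + (i % 2)`[7,3]→3
L=7→G=7>>2=1, T=7&3=3
[3]→row 1+8=9  col 3·2+1=7
col: 3 vs 7

buggy=3 correct=7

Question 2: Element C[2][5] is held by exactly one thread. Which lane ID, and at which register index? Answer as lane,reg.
r:2=>grp=2,rB=0  c:5=>tig=2,lo=1
L=2*4+2=10  i=0*2+1=1

10,1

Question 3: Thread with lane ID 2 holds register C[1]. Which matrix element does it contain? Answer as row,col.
0,5

lane 2→2/4=0, 2 mod 4=2
i=1  r:0+0→0  c:2·2+1→5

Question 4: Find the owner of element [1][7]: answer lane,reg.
7,1

r=1→G=1,rhi=0  c=7→T=3,p=1
L=1*4+3=7  i=0*2+1=1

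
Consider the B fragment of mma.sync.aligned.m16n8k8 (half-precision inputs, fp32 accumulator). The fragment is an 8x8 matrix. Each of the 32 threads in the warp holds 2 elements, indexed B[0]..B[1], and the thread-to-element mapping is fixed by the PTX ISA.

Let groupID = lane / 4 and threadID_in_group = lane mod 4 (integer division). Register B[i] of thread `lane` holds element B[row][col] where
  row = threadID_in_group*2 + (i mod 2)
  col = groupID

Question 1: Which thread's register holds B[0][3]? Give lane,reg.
12,0

c=3→G=3  r=0→T=0,p=0
L=3*4+0=12  i=0=0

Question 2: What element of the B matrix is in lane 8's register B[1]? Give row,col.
1,2

L=8->g=8>>2=2, t=8&3=0
[1]->row 0·2+1=1  col g=2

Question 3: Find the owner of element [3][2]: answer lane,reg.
9,1

c=2⇒gr=2  r=3⇒th=1,odd=1
L=2*4+1=9  i=1=1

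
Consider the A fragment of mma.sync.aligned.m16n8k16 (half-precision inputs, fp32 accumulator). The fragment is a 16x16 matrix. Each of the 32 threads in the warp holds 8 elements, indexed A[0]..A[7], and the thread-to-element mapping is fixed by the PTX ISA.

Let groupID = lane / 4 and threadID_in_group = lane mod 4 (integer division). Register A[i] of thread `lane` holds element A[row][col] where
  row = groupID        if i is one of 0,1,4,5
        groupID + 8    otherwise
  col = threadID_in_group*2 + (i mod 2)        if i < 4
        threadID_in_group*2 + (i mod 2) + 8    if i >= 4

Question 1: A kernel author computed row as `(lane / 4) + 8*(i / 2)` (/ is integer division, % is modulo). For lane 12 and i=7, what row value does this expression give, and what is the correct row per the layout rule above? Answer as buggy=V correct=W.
`(lane / 4) + 8*(i / 2)`[12,7]⇒27
12: gr=3,th=0
[7] (3+8,0*2+1+8) = (11,9)
row: 27 vs 11

buggy=27 correct=11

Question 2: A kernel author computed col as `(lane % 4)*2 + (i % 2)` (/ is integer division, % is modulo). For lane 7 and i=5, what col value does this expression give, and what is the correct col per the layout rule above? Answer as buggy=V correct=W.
buggy=7 correct=15

`(lane % 4)*2 + (i % 2)`[7,5]=>7
L=7=>grp=7>>2=1, tig=7&3=3
[5]=>row 1+0=1  col 3·2+1+8=15
col: 7 vs 15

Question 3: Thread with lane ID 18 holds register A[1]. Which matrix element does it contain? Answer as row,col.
18: G=4,T=2
[1] (4+0,2*2+1+0) = (4,5)

4,5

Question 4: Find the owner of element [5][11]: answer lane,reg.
21,5

r: 5->gid=5,r8=0  c: 11->c8=1,tid=1,i&1=1
L=5*4+1=21  i=1*4+0*2+1=5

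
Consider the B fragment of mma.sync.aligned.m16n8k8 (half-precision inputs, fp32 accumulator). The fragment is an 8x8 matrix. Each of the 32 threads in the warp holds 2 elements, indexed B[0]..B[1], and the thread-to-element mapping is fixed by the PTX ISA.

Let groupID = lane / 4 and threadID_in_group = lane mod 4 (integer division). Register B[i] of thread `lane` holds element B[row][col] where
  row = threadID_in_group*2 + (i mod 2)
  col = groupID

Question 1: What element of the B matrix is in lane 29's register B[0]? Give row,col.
L=29->gid=29>>2=7, tid=29&3=1
[0]->row 1·2+0=2  col gid=7

2,7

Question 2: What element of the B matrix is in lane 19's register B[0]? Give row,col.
6,4

19: G=4,T=3
[0] (3*2+0,4) = (6,4)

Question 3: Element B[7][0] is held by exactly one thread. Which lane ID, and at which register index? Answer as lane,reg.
c=0⇒gr=0  r=7⇒th=3,odd=1
L=0*4+3=3  i=1=1

3,1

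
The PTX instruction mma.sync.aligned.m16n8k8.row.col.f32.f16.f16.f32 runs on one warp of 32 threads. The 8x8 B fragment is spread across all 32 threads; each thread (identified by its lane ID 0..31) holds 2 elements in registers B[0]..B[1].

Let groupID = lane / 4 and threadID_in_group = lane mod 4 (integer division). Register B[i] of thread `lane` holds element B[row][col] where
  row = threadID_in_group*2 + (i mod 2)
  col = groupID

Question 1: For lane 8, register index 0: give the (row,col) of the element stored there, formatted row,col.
8: g=2,t=0
[0] (0*2+0,2) = (0,2)

0,2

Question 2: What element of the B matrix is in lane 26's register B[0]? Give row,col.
L=26->g=26>>2=6, t=26&3=2
[0]->row 2·2+0=4  col g=6

4,6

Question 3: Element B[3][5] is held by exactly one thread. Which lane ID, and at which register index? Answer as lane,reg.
c:5=>grp=5  r:3=>tig=1,lo=1
L=5*4+1=21  i=1=1

21,1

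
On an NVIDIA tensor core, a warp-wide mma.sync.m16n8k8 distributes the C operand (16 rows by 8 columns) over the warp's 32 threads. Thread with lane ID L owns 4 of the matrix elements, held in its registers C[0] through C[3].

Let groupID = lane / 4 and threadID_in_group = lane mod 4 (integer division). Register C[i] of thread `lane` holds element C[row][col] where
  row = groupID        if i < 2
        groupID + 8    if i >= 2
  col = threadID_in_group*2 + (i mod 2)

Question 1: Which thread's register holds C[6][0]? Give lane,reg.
24,0

r=6→G=6,rhi=0  c=0→T=0,p=0
L=6*4+0=24  i=0*2+0=0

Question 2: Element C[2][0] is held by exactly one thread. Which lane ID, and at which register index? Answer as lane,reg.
8,0

r=2→G=2,rhi=0  c=0→T=0,p=0
L=2*4+0=8  i=0*2+0=0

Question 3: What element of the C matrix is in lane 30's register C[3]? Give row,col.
30: gr=7,th=2
[3] (7+8,2*2+1) = (15,5)

15,5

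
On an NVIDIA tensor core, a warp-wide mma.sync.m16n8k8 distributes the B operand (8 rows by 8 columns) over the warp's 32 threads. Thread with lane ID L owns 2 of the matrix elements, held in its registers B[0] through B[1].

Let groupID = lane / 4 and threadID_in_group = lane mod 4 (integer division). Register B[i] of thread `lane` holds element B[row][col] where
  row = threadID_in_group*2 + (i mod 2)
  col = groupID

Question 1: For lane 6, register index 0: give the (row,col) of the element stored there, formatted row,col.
4,1

lane 6=>6/4=1, 6 mod 4=2
i=0  r:2·2+0=>4  c:1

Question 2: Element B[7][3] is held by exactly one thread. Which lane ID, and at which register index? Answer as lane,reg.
c=3->g=3  r=7->t=3,b0=1
L=3*4+3=15  i=1=1

15,1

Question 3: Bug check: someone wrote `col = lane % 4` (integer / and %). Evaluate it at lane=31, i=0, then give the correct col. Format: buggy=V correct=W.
`lane % 4`[31,0]=>3
L=31=>grp=31>>2=7, tig=31&3=3
[0]=>row 3·2+0=6  col grp=7
col: 3 vs 7

buggy=3 correct=7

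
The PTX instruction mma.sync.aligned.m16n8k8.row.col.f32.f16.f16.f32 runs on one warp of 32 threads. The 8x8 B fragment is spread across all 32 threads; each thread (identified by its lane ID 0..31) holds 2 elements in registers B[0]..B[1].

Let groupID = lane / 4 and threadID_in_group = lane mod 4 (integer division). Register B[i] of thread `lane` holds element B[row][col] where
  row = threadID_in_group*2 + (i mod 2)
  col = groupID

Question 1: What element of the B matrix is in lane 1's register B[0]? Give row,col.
1: gid=0,tid=1
[0] (1*2+0,0) = (2,0)

2,0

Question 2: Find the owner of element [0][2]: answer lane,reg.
c:2=>grp=2  r:0=>tig=0,lo=0
L=2*4+0=8  i=0=0

8,0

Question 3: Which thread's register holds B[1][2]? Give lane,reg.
8,1

c=2⇒gr=2  r=1⇒th=0,odd=1
L=2*4+0=8  i=1=1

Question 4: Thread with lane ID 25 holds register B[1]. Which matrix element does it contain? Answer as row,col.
L=25→G=25>>2=6, T=25&3=1
[1]→row 1·2+1=3  col G=6

3,6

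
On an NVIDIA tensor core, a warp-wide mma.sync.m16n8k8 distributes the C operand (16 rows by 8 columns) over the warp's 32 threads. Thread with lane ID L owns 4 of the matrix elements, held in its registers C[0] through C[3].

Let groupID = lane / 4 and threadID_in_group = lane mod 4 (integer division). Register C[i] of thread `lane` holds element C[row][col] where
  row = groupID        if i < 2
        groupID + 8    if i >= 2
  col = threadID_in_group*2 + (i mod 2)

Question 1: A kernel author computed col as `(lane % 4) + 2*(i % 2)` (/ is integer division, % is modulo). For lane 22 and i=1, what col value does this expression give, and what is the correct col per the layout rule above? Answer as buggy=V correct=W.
buggy=4 correct=5

`(lane % 4) + 2*(i % 2)`[22,1]→4
lane 22→22/4=5, 22 mod 4=2
i=1  r:5+0→5  c:2·2+1→5
col: 4 vs 5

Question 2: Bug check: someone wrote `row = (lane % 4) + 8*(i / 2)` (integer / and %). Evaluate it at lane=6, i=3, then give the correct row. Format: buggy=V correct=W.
`(lane % 4) + 8*(i / 2)`[6,3]=>10
L=6=>grp=6>>2=1, tig=6&3=2
[3]=>row 1+8=9  col 2·2+1=5
row: 10 vs 9

buggy=10 correct=9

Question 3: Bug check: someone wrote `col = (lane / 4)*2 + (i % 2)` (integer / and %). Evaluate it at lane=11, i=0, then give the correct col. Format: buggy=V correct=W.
buggy=4 correct=6

`(lane / 4)*2 + (i % 2)`[11,0]→4
lane 11: G=2 (11/4), T=3 (11%4)
i=0: r=2+0=2, c=3*2+0=6
col: 4 vs 6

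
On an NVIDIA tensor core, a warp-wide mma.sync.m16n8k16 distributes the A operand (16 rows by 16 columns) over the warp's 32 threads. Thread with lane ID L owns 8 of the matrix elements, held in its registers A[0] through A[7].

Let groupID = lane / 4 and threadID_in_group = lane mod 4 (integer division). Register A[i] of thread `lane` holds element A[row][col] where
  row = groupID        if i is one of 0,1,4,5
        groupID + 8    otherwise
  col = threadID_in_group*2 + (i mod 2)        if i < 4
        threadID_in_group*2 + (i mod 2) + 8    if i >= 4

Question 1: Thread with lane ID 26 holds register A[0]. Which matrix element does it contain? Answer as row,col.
lane 26: gr=6 (26/4), th=2 (26%4)
i=0: r=6+0=6, c=2*2+0+0=4

6,4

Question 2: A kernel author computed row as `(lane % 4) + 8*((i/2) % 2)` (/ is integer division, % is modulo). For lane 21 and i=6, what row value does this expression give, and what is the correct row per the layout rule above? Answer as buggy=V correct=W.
`(lane % 4) + 8*((i/2) % 2)`[21,6]→9
21: G=5,T=1
[6] (5+8,1*2+0+8) = (13,10)
row: 9 vs 13

buggy=9 correct=13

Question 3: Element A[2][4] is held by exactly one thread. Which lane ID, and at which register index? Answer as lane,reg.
r: 2->gid=2,r8=0  c: 4->c8=0,tid=2,i&1=0
L=2*4+2=10  i=0*4+0*2+0=0

10,0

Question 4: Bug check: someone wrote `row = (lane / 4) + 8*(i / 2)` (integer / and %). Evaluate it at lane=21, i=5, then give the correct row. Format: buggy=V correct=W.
buggy=21 correct=5

`(lane / 4) + 8*(i / 2)`[21,5]=>21
lane 21=>21/4=5, 21 mod 4=1
i=5  r:5+0=>5  c:2·1+1+8=>11
row: 21 vs 5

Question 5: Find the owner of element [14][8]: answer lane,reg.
r=14⇒gr=6,Rb=1  c=8⇒Cb=1,th=0,odd=0
L=6*4+0=24  i=1*4+1*2+0=6

24,6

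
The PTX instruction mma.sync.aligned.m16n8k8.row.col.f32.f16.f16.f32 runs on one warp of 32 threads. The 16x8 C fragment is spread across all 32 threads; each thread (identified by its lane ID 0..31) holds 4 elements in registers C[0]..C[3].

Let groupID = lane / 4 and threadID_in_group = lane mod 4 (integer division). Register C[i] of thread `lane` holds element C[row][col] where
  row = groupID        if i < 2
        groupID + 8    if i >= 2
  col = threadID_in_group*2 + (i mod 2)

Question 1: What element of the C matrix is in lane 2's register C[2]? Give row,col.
8,4

2: G=0,T=2
[2] (0+8,2*2+0) = (8,4)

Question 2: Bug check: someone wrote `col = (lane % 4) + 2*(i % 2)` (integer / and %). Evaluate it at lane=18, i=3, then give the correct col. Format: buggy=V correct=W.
`(lane % 4) + 2*(i % 2)`[18,3]⇒4
L=18⇒gr=18>>2=4, th=18&3=2
[3]⇒row 4+8=12  col 2·2+1=5
col: 4 vs 5

buggy=4 correct=5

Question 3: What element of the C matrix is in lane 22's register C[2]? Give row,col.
lane 22: grp=5 (22/4), tig=2 (22%4)
i=2: r=5+8=13, c=2*2+0=4

13,4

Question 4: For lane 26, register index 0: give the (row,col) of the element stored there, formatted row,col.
6,4

L=26=>grp=26>>2=6, tig=26&3=2
[0]=>row 6+0=6  col 2·2+0=4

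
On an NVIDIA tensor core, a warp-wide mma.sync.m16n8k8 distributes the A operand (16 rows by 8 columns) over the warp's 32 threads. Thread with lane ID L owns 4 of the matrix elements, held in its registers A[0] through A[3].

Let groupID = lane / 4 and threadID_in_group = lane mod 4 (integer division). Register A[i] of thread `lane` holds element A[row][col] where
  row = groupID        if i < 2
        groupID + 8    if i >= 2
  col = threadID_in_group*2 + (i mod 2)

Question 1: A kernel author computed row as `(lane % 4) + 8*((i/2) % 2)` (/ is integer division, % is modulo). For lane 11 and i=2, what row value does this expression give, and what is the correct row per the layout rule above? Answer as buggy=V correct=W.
buggy=11 correct=10

`(lane % 4) + 8*((i/2) % 2)`[11,2]->11
lane 11: gid=2 (11/4), tid=3 (11%4)
i=2: r=2+8=10, c=3*2+0=6
row: 11 vs 10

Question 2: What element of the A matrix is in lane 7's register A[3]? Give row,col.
lane 7=>7/4=1, 7 mod 4=3
i=3  r:1+8=>9  c:2·3+1=>7

9,7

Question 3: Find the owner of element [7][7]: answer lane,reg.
r:7=>grp=7,rB=0  c:7=>tig=3,lo=1
L=7*4+3=31  i=0*2+1=1

31,1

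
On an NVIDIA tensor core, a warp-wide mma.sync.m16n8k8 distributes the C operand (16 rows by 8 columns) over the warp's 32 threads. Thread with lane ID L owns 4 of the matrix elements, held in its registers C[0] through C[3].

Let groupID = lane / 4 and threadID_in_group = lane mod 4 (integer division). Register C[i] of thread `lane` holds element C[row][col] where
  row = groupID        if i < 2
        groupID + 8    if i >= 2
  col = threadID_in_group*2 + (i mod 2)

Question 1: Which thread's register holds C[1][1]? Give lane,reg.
4,1

r=1->g=1,rb=0  c=1->t=0,b0=1
L=1*4+0=4  i=0*2+1=1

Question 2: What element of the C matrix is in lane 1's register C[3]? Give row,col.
8,3

lane 1: gid=0 (1/4), tid=1 (1%4)
i=3: r=0+8=8, c=1*2+1=3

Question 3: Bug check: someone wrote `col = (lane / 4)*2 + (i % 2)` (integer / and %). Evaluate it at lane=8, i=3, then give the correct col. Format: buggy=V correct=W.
buggy=5 correct=1

`(lane / 4)*2 + (i % 2)`[8,3]=>5
L=8=>grp=8>>2=2, tig=8&3=0
[3]=>row 2+8=10  col 0·2+1=1
col: 5 vs 1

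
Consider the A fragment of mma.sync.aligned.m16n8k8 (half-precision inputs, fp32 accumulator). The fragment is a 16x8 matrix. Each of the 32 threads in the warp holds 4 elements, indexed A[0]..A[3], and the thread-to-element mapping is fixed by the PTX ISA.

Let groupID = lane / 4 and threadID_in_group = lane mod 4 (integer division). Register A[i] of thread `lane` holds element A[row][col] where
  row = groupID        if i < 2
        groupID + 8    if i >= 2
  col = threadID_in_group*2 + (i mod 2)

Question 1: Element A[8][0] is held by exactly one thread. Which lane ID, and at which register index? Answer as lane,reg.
0,2

r=8->g=0,rb=1  c=0->t=0,b0=0
L=0*4+0=0  i=1*2+0=2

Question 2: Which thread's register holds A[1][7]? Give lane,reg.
7,1

r: 1->gid=1,r8=0  c: 7->tid=3,i&1=1
L=1*4+3=7  i=0*2+1=1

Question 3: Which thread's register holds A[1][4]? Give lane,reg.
r=1->g=1,rb=0  c=4->t=2,b0=0
L=1*4+2=6  i=0*2+0=0

6,0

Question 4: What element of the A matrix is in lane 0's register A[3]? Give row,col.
8,1

lane 0: G=0 (0/4), T=0 (0%4)
i=3: r=0+8=8, c=0*2+1=1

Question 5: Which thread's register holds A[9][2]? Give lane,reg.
r=9⇒gr=1,Rb=1  c=2⇒th=1,odd=0
L=1*4+1=5  i=1*2+0=2

5,2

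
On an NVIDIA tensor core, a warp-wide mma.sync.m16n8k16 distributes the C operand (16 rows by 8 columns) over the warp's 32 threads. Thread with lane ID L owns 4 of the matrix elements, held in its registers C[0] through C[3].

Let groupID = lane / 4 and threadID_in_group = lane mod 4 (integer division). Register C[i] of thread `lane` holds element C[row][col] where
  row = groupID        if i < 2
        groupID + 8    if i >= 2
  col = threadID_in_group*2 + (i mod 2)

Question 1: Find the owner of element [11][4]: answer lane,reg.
14,2

r=11⇒gr=3,Rb=1  c=4⇒th=2,odd=0
L=3*4+2=14  i=1*2+0=2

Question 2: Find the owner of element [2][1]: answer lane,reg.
8,1

r=2⇒gr=2,Rb=0  c=1⇒th=0,odd=1
L=2*4+0=8  i=0*2+1=1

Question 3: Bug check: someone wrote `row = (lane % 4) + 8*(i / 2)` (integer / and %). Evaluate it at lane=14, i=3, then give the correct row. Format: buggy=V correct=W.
`(lane % 4) + 8*(i / 2)`[14,3]⇒10
L=14⇒gr=14>>2=3, th=14&3=2
[3]⇒row 3+8=11  col 2·2+1=5
row: 10 vs 11

buggy=10 correct=11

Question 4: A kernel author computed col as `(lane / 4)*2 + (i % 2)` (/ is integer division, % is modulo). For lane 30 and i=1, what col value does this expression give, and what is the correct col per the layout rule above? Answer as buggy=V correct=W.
buggy=15 correct=5

`(lane / 4)*2 + (i % 2)`[30,1]→15
L=30→G=30>>2=7, T=30&3=2
[1]→row 7+0=7  col 2·2+1=5
col: 15 vs 5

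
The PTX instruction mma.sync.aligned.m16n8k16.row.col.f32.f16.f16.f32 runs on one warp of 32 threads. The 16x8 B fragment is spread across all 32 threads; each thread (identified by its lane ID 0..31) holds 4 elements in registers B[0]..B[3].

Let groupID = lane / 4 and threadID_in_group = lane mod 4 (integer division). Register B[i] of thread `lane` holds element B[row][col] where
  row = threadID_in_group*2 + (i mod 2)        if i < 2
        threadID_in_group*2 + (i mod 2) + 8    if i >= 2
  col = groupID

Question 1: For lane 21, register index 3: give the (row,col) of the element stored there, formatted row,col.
21: g=5,t=1
[3] (1*2+1+8,5) = (11,5)

11,5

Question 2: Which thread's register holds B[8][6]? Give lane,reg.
24,2

c:6=>grp=6  r:8=>rB=1,tig=0,lo=0
L=6*4+0=24  i=1*2+0=2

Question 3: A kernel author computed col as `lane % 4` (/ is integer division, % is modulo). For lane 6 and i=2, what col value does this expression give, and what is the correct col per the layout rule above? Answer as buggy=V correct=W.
buggy=2 correct=1

`lane % 4`[6,2]⇒2
6: gr=1,th=2
[2] (2*2+0+8,1) = (12,1)
col: 2 vs 1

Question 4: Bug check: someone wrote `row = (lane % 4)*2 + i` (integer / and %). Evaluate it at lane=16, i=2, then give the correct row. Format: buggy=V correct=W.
buggy=2 correct=8

`(lane % 4)*2 + i`[16,2]->2
lane 16: gid=4 (16/4), tid=0 (16%4)
i=2: r=0*2+0+8=8, c=gid=4
row: 2 vs 8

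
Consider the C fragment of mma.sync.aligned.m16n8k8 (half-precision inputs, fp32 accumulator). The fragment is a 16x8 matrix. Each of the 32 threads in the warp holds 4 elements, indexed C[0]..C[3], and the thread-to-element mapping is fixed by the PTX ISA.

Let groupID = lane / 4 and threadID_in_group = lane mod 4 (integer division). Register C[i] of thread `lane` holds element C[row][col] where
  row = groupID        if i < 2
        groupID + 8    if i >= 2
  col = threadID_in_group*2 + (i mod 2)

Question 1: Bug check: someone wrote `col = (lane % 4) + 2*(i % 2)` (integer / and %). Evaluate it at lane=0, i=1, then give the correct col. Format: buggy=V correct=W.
`(lane % 4) + 2*(i % 2)`[0,1]->2
lane 0: g=0 (0/4), t=0 (0%4)
i=1: r=0+0=0, c=0*2+1=1
col: 2 vs 1

buggy=2 correct=1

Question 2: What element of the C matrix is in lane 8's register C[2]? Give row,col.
10,0

L=8→G=8>>2=2, T=8&3=0
[2]→row 2+8=10  col 0·2+0=0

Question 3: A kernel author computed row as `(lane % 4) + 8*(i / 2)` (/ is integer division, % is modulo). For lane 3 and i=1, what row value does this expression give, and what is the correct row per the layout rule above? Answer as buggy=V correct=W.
`(lane % 4) + 8*(i / 2)`[3,1]->3
L=3->gid=3>>2=0, tid=3&3=3
[1]->row 0+0=0  col 3·2+1=7
row: 3 vs 0

buggy=3 correct=0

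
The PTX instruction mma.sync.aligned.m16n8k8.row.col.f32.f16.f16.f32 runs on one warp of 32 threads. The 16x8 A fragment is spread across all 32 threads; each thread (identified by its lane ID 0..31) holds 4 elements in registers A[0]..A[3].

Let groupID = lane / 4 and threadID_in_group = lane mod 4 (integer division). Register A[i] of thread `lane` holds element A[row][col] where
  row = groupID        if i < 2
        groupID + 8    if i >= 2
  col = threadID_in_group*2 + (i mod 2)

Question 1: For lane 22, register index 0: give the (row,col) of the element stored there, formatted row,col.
22: G=5,T=2
[0] (5+0,2*2+0) = (5,4)

5,4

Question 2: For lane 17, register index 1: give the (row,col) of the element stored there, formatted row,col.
lane 17: G=4 (17/4), T=1 (17%4)
i=1: r=4+0=4, c=1*2+1=3

4,3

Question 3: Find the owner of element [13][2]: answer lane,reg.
21,2

r=13⇒gr=5,Rb=1  c=2⇒th=1,odd=0
L=5*4+1=21  i=1*2+0=2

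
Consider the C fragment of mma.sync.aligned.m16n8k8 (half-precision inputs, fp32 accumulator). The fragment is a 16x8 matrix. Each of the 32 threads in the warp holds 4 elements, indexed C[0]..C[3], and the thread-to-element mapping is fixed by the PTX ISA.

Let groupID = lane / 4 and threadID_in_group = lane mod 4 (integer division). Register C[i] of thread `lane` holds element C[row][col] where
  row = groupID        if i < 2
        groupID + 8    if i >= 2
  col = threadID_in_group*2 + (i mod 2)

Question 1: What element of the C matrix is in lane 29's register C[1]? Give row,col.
lane 29⇒29/4=7, 29 mod 4=1
i=1  r:7+0⇒7  c:2·1+1⇒3

7,3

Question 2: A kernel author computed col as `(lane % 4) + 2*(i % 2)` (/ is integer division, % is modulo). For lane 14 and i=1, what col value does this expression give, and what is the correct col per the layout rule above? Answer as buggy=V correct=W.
buggy=4 correct=5

`(lane % 4) + 2*(i % 2)`[14,1]->4
lane 14: g=3 (14/4), t=2 (14%4)
i=1: r=3+0=3, c=2*2+1=5
col: 4 vs 5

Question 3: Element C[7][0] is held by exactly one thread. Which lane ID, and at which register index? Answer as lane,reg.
28,0

r:7=>grp=7,rB=0  c:0=>tig=0,lo=0
L=7*4+0=28  i=0*2+0=0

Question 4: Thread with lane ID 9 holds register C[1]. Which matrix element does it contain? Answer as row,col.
lane 9: grp=2 (9/4), tig=1 (9%4)
i=1: r=2+0=2, c=1*2+1=3

2,3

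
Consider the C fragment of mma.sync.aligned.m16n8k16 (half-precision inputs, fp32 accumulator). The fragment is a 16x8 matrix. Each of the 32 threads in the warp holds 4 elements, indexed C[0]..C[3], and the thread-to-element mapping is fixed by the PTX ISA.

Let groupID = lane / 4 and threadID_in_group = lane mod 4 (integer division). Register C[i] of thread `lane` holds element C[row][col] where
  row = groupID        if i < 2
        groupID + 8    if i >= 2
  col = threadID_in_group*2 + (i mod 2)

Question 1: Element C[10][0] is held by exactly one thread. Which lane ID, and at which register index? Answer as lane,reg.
r=10→G=2,rhi=1  c=0→T=0,p=0
L=2*4+0=8  i=1*2+0=2

8,2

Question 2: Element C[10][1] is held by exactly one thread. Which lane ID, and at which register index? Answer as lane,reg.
8,3

r=10⇒gr=2,Rb=1  c=1⇒th=0,odd=1
L=2*4+0=8  i=1*2+1=3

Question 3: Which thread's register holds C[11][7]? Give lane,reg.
r=11→G=3,rhi=1  c=7→T=3,p=1
L=3*4+3=15  i=1*2+1=3

15,3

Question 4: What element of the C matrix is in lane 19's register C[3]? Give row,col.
lane 19→19/4=4, 19 mod 4=3
i=3  r:4+8→12  c:2·3+1→7

12,7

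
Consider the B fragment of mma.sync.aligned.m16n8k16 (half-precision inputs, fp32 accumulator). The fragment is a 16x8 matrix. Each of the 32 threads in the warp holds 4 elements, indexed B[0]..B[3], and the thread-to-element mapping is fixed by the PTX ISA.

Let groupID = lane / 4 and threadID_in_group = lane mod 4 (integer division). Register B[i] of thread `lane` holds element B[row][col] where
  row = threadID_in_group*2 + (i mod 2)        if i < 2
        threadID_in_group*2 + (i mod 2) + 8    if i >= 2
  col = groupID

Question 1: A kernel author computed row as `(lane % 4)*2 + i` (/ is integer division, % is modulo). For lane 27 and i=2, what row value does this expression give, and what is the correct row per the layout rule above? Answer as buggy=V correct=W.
`(lane % 4)*2 + i`[27,2]→8
lane 27: G=6 (27/4), T=3 (27%4)
i=2: r=3*2+0+8=14, c=G=6
row: 8 vs 14

buggy=8 correct=14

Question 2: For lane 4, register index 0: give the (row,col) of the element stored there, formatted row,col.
0,1

lane 4=>4/4=1, 4 mod 4=0
i=0  r:2·0+0+0=>0  c:1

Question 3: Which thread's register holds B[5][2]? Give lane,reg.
10,1

c:2=>grp=2  r:5=>rB=0,tig=2,lo=1
L=2*4+2=10  i=0*2+1=1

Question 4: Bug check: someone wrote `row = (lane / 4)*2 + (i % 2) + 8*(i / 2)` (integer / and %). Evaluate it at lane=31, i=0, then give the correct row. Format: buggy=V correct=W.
buggy=14 correct=6

`(lane / 4)*2 + (i % 2) + 8*(i / 2)`[31,0]→14
lane 31: G=7 (31/4), T=3 (31%4)
i=0: r=3*2+0+0=6, c=G=7
row: 14 vs 6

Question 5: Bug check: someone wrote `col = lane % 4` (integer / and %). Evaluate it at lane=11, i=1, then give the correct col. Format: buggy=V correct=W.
buggy=3 correct=2

`lane % 4`[11,1]=>3
lane 11: grp=2 (11/4), tig=3 (11%4)
i=1: r=3*2+1+0=7, c=grp=2
col: 3 vs 2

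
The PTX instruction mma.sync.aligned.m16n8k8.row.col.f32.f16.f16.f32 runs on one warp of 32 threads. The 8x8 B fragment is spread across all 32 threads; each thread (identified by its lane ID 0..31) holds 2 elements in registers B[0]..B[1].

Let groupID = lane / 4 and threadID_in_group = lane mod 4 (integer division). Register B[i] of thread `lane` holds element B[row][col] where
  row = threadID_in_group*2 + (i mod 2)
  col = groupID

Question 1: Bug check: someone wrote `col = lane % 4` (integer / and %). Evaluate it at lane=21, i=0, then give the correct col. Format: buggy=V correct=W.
`lane % 4`[21,0]⇒1
21: gr=5,th=1
[0] (1*2+0,5) = (2,5)
col: 1 vs 5

buggy=1 correct=5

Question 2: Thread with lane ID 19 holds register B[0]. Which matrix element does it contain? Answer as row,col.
6,4

L=19->g=19>>2=4, t=19&3=3
[0]->row 3·2+0=6  col g=4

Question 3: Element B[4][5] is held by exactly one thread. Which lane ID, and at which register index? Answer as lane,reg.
c=5⇒gr=5  r=4⇒th=2,odd=0
L=5*4+2=22  i=0=0

22,0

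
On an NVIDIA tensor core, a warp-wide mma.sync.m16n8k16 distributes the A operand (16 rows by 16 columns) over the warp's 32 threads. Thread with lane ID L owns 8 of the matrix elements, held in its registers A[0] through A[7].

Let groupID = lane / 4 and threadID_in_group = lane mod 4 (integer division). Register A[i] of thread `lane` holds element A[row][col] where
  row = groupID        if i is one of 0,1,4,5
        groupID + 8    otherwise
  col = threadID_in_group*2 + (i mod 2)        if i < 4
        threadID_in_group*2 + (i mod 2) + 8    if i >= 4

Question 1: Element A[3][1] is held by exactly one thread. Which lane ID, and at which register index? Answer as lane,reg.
r=3->g=3,rb=0  c=1->cb=0,t=0,b0=1
L=3*4+0=12  i=0*4+0*2+1=1

12,1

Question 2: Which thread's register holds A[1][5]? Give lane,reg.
6,1

r:1=>grp=1,rB=0  c:5=>cB=0,tig=2,lo=1
L=1*4+2=6  i=0*4+0*2+1=1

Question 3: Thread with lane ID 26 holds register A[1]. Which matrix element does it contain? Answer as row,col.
6,5

L=26->gid=26>>2=6, tid=26&3=2
[1]->row 6+0=6  col 2·2+1+0=5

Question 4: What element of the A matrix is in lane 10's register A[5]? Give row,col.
2,13

L=10=>grp=10>>2=2, tig=10&3=2
[5]=>row 2+0=2  col 2·2+1+8=13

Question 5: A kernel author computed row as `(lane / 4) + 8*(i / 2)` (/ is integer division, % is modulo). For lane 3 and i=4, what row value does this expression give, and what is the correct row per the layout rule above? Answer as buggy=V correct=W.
`(lane / 4) + 8*(i / 2)`[3,4]→16
3: G=0,T=3
[4] (0+0,3*2+0+8) = (0,14)
row: 16 vs 0

buggy=16 correct=0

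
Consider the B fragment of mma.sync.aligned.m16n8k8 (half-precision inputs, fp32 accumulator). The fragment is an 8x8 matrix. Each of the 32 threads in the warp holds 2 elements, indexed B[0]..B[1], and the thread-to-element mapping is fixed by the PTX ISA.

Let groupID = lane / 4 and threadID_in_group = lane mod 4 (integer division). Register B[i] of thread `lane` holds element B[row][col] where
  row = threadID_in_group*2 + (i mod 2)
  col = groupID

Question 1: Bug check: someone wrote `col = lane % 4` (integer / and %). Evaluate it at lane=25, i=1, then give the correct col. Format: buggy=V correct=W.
`lane % 4`[25,1]→1
25: G=6,T=1
[1] (1*2+1,6) = (3,6)
col: 1 vs 6

buggy=1 correct=6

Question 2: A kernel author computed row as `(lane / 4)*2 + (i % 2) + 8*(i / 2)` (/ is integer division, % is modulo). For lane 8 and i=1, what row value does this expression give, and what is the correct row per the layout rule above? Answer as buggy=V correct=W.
buggy=5 correct=1

`(lane / 4)*2 + (i % 2) + 8*(i / 2)`[8,1]->5
lane 8->8/4=2, 8 mod 4=0
i=1  r:2·0+1->1  c:2
row: 5 vs 1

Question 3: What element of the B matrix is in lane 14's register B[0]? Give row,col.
4,3

lane 14⇒14/4=3, 14 mod 4=2
i=0  r:2·2+0⇒4  c:3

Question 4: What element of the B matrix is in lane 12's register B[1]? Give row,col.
lane 12=>12/4=3, 12 mod 4=0
i=1  r:2·0+1=>1  c:3

1,3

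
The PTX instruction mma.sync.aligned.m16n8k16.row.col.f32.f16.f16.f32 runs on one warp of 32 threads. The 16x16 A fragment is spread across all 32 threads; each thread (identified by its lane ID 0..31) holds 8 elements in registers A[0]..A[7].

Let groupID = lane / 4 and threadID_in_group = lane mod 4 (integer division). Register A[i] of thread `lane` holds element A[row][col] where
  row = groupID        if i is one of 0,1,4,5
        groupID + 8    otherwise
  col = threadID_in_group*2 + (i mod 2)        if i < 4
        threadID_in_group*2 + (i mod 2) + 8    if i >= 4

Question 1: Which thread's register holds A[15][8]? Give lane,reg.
r:15=>grp=7,rB=1  c:8=>cB=1,tig=0,lo=0
L=7*4+0=28  i=1*4+1*2+0=6

28,6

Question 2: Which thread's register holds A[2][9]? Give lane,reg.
8,5

r=2⇒gr=2,Rb=0  c=9⇒Cb=1,th=0,odd=1
L=2*4+0=8  i=1*4+0*2+1=5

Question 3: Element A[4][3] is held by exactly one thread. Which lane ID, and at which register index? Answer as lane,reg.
r=4⇒gr=4,Rb=0  c=3⇒Cb=0,th=1,odd=1
L=4*4+1=17  i=0*4+0*2+1=1

17,1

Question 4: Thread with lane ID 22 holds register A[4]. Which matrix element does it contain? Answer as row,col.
22: gr=5,th=2
[4] (5+0,2*2+0+8) = (5,12)

5,12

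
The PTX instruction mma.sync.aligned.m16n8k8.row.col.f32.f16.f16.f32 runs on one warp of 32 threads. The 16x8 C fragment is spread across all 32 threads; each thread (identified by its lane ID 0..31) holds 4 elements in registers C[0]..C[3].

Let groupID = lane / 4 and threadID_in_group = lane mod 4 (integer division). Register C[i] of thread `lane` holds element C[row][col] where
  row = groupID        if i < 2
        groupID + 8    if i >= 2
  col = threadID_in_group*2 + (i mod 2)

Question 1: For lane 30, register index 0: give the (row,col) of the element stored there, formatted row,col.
30: gr=7,th=2
[0] (7+0,2*2+0) = (7,4)

7,4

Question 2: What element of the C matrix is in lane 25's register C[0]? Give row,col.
lane 25: G=6 (25/4), T=1 (25%4)
i=0: r=6+0=6, c=1*2+0=2

6,2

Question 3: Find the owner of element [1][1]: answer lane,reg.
r: 1->gid=1,r8=0  c: 1->tid=0,i&1=1
L=1*4+0=4  i=0*2+1=1

4,1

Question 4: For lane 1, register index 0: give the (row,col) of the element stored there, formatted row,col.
lane 1: G=0 (1/4), T=1 (1%4)
i=0: r=0+0=0, c=1*2+0=2

0,2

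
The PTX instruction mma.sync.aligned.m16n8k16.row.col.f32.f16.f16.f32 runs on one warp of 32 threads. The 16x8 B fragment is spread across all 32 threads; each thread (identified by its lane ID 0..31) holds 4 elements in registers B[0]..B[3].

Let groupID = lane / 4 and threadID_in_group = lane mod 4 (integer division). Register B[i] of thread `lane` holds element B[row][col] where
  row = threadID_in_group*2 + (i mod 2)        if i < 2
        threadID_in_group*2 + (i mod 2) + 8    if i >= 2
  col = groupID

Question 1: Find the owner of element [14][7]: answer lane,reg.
c=7->g=7  r=14->rb=1,t=3,b0=0
L=7*4+3=31  i=1*2+0=2

31,2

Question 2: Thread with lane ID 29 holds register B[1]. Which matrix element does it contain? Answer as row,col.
lane 29: grp=7 (29/4), tig=1 (29%4)
i=1: r=1*2+1+0=3, c=grp=7

3,7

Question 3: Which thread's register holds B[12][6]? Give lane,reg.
c:6=>grp=6  r:12=>rB=1,tig=2,lo=0
L=6*4+2=26  i=1*2+0=2

26,2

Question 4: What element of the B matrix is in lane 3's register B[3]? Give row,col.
3: gr=0,th=3
[3] (3*2+1+8,0) = (15,0)

15,0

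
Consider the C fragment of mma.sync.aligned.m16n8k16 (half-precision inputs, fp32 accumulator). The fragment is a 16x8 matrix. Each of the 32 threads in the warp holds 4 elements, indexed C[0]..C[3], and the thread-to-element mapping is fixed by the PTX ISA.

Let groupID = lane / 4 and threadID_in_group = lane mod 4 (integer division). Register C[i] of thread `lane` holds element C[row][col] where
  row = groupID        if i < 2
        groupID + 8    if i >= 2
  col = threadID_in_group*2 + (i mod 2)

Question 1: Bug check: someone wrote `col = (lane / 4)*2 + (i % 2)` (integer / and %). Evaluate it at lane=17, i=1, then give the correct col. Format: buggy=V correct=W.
`(lane / 4)*2 + (i % 2)`[17,1]=>9
17: grp=4,tig=1
[1] (4+0,1*2+1) = (4,3)
col: 9 vs 3

buggy=9 correct=3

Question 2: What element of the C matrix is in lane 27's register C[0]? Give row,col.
6,6

27: gr=6,th=3
[0] (6+0,3*2+0) = (6,6)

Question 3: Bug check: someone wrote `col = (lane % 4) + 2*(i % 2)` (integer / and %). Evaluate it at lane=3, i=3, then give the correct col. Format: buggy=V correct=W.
`(lane % 4) + 2*(i % 2)`[3,3]->5
L=3->gid=3>>2=0, tid=3&3=3
[3]->row 0+8=8  col 3·2+1=7
col: 5 vs 7

buggy=5 correct=7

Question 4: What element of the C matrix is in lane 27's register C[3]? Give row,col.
14,7

L=27->gid=27>>2=6, tid=27&3=3
[3]->row 6+8=14  col 3·2+1=7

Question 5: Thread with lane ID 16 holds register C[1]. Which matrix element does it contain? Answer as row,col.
lane 16->16/4=4, 16 mod 4=0
i=1  r:4+0->4  c:2·0+1->1

4,1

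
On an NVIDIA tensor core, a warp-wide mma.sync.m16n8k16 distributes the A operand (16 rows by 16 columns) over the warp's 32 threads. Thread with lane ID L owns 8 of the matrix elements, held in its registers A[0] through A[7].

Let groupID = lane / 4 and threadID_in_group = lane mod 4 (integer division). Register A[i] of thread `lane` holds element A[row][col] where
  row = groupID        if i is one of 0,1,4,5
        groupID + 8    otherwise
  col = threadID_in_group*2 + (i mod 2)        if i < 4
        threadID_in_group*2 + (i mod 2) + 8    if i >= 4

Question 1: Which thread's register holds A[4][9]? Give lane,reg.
r=4⇒gr=4,Rb=0  c=9⇒Cb=1,th=0,odd=1
L=4*4+0=16  i=1*4+0*2+1=5

16,5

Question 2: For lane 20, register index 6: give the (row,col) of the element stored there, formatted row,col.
lane 20->20/4=5, 20 mod 4=0
i=6  r:5+8->13  c:2·0+0+8->8

13,8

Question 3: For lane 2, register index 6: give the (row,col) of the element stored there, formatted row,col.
lane 2->2/4=0, 2 mod 4=2
i=6  r:0+8->8  c:2·2+0+8->12

8,12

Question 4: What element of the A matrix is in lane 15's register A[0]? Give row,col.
lane 15→15/4=3, 15 mod 4=3
i=0  r:3+0→3  c:2·3+0+0→6

3,6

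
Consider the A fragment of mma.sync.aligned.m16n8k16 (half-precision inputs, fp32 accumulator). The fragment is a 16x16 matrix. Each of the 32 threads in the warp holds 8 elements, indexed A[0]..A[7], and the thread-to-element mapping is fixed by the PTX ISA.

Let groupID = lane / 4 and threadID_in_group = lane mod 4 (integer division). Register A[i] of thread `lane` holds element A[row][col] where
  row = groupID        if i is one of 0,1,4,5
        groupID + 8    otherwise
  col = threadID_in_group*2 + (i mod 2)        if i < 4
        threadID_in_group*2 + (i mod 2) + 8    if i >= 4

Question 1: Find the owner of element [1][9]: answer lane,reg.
r:1=>grp=1,rB=0  c:9=>cB=1,tig=0,lo=1
L=1*4+0=4  i=1*4+0*2+1=5

4,5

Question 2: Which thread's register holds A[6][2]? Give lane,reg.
r=6->g=6,rb=0  c=2->cb=0,t=1,b0=0
L=6*4+1=25  i=0*4+0*2+0=0

25,0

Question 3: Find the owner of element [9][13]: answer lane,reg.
r=9→G=1,rhi=1  c=13→chi=1,T=2,p=1
L=1*4+2=6  i=1*4+1*2+1=7

6,7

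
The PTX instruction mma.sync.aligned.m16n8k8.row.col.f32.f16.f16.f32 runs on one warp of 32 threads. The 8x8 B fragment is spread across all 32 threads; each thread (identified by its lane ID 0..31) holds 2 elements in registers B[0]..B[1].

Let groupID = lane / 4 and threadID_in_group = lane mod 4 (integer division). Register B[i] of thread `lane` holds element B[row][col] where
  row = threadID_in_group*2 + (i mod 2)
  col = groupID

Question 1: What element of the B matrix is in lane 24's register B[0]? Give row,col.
0,6

lane 24: grp=6 (24/4), tig=0 (24%4)
i=0: r=0*2+0=0, c=grp=6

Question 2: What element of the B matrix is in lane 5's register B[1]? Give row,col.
lane 5⇒5/4=1, 5 mod 4=1
i=1  r:2·1+1⇒3  c:1

3,1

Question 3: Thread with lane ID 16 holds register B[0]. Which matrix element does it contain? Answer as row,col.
16: g=4,t=0
[0] (0*2+0,4) = (0,4)

0,4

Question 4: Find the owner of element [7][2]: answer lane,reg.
11,1

c=2⇒gr=2  r=7⇒th=3,odd=1
L=2*4+3=11  i=1=1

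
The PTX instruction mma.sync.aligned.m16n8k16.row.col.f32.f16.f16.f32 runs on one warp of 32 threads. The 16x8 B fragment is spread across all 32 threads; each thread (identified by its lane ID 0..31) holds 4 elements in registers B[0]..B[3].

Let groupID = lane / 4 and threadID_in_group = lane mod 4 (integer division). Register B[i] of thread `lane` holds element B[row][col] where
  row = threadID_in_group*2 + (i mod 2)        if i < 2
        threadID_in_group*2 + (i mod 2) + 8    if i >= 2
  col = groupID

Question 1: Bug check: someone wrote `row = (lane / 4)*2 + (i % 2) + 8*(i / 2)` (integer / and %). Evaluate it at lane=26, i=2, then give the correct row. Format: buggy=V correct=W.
buggy=20 correct=12

`(lane / 4)*2 + (i % 2) + 8*(i / 2)`[26,2]->20
26: gid=6,tid=2
[2] (2*2+0+8,6) = (12,6)
row: 20 vs 12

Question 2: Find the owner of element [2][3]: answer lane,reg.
c:3=>grp=3  r:2=>rB=0,tig=1,lo=0
L=3*4+1=13  i=0*2+0=0

13,0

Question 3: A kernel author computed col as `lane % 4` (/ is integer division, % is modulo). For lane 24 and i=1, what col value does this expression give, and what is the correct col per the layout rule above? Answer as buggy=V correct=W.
buggy=0 correct=6

`lane % 4`[24,1]->0
L=24->gid=24>>2=6, tid=24&3=0
[1]->row 0·2+1+0=1  col gid=6
col: 0 vs 6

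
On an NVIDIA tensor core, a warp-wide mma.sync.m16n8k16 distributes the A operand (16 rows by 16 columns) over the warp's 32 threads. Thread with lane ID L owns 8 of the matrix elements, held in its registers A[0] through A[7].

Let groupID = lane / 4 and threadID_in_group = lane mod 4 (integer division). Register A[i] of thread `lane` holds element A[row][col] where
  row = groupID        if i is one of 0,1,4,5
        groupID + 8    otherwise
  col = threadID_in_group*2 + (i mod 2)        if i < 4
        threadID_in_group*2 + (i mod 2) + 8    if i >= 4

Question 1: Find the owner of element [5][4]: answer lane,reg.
r=5⇒gr=5,Rb=0  c=4⇒Cb=0,th=2,odd=0
L=5*4+2=22  i=0*4+0*2+0=0

22,0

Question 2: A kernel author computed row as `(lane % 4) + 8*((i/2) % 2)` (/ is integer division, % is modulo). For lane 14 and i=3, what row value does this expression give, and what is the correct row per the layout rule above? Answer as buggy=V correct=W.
`(lane % 4) + 8*((i/2) % 2)`[14,3]->10
L=14->gid=14>>2=3, tid=14&3=2
[3]->row 3+8=11  col 2·2+1+0=5
row: 10 vs 11

buggy=10 correct=11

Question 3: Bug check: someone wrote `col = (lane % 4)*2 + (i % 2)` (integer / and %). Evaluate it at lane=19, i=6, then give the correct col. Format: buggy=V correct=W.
buggy=6 correct=14

`(lane % 4)*2 + (i % 2)`[19,6]→6
lane 19: G=4 (19/4), T=3 (19%4)
i=6: r=4+8=12, c=3*2+0+8=14
col: 6 vs 14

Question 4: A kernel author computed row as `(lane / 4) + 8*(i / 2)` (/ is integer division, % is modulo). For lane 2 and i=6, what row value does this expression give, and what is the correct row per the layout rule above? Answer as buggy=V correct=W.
buggy=24 correct=8

`(lane / 4) + 8*(i / 2)`[2,6]->24
L=2->gid=2>>2=0, tid=2&3=2
[6]->row 0+8=8  col 2·2+0+8=12
row: 24 vs 8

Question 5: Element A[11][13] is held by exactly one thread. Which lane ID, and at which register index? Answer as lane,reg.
r:11=>grp=3,rB=1  c:13=>cB=1,tig=2,lo=1
L=3*4+2=14  i=1*4+1*2+1=7

14,7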